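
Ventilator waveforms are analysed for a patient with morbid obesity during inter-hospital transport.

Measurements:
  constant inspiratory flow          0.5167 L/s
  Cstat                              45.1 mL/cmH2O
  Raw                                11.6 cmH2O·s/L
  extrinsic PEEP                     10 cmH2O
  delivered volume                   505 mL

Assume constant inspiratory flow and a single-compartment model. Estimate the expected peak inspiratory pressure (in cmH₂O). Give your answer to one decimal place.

Equation of motion (constant flow): PIP = Vt/C + R·V̇ + PEEP.
PIP = 505/45.1 + 11.6×0.5167 + 10 = 11.197 + 5.994 + 10 = 27.191 cmH2O.

27.2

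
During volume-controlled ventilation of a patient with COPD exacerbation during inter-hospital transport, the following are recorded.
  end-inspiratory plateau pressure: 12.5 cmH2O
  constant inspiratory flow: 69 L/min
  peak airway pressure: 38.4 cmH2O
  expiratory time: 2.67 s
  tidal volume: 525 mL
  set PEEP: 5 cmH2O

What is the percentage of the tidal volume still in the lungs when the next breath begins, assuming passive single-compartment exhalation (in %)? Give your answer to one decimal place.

Flow: 69 L/min ÷ 60 = 1.15 L/s.
R = (PIP − Pplat)/V̇ = (38.4 − 12.5) / 1.15 = 25.9/1.15 = 22.522 cmH2O·s/L.
C = Vt/(Pplat − PEEP) = 525.0 / (12.5 − 5) = 525.0/7.5 = 70.0 mL/cmH2O.
τ = R × C = 22.522 × 0.07 L/cmH2O = 1.577 s.
Fraction remaining at end-expiration = e^(−Te/τ) = e^(−2.67/1.577) = 0.184 → 18.4%.

18.4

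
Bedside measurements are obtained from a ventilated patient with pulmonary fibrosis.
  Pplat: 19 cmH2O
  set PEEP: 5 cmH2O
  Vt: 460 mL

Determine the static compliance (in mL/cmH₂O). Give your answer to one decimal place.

Cstat = Vt / (Pplat − PEEP) = 460 / (19 − 5) = 460 / 14.0 = 32.857 mL/cmH2O.

32.9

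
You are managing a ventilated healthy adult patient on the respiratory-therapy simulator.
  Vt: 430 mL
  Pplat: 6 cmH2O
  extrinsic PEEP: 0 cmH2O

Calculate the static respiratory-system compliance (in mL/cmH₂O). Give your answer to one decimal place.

71.7

Cstat = Vt / (Pplat − PEEP) = 430 / (6 − 0) = 430 / 6.0 = 71.667 mL/cmH2O.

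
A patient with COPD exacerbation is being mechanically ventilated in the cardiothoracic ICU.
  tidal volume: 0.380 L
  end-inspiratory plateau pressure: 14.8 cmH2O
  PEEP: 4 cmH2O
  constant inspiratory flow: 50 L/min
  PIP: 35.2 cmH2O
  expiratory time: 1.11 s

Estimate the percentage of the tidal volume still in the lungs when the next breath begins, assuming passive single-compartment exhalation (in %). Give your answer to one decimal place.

27.6

Flow: 50 L/min ÷ 60 = 0.8333 L/s.
R = (PIP − Pplat)/V̇ = (35.2 − 14.8) / 0.8333 = 20.4/0.8333 = 24.481 cmH2O·s/L.
C = Vt/(Pplat − PEEP) = 380.0 / (14.8 − 4) = 380.0/10.8 = 35.185 mL/cmH2O.
τ = R × C = 24.481 × 0.03519 L/cmH2O = 0.8615 s.
Fraction remaining at end-expiration = e^(−Te/τ) = e^(−1.11/0.8615) = 0.2757 → 27.57%.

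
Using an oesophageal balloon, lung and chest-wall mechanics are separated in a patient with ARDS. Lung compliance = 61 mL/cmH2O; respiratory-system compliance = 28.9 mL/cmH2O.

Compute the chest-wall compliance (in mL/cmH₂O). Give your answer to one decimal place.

1/Ccw = 1/Crs − 1/CL.
1/Ccw = 1/28.9 − 1/61 = 0.01821.
Ccw = 54.915 mL/cmH2O.

54.9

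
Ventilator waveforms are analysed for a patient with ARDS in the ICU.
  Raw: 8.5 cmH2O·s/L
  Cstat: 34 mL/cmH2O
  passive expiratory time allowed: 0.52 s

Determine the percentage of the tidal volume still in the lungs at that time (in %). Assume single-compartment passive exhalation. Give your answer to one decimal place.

16.5

τ = R × C = 8.5 × 34 mL/cmH2O = 8.5 × 0.034 L/cmH2O = 0.289 s.
Passive exhalation: V(t)/V₀ = e^(−t/τ) = e^(−0.52/0.289) = 0.1654.
Fraction remaining = 0.1654 → 16.54%.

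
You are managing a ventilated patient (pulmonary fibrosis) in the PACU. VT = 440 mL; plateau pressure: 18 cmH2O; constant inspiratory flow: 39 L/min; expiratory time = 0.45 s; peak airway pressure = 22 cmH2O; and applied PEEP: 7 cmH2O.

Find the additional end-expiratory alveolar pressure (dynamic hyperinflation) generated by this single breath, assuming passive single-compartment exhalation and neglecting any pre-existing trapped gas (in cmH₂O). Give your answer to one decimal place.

1.8

Flow: 39 L/min ÷ 60 = 0.65 L/s.
R = (PIP − Pplat)/V̇ = (22 − 18) / 0.65 = 4.0/0.65 = 6.154 cmH2O·s/L.
C = Vt/(Pplat − PEEP) = 440.0 / (18 − 7) = 440.0/11.0 = 40.0 mL/cmH2O.
τ = R × C = 6.154 × 0.04 L/cmH2O = 0.2462 s.
Fraction remaining = e^(−Te/τ) = e^(−0.45/0.2462) = 0.1608; trapped volume = 440.0 × 0.1608 = 70.752 mL.
Additional alveolar pressure from trapping ≈ V_trapped / C = 70.752 / 40.0 = 1.769 cmH2O.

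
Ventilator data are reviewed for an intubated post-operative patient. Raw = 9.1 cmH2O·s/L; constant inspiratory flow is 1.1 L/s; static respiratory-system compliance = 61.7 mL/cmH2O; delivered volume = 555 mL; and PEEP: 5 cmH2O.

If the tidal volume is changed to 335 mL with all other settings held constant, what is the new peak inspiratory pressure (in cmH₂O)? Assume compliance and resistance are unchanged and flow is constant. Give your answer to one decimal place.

20.4

PIP = Vt/C + R·V̇ + PEEP (constant-flow equation of motion).
Only the elastic term changes: ΔPIP = ΔVt / C = (335 − 555) / 61.7 = -3.566 cmH2O.
Original PIP = 555/61.7 + 9.1×1.1 + 5 = 24.005 cmH2O; new PIP = 24.005 + (-3.566) = 20.439 cmH2O.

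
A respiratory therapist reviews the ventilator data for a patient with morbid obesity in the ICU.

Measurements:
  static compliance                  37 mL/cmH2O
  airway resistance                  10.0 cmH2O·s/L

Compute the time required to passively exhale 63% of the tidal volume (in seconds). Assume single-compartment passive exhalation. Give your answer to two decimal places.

0.37

τ = R × C = 10.0 × 37 mL/cmH2O = 10.0 × 0.037 L/cmH2O = 0.37 s.
Exhaled fraction f = 1 − e^(−t/τ) → t = −τ·ln(1 − f) = −0.37·ln(0.37) = 0.3679 s.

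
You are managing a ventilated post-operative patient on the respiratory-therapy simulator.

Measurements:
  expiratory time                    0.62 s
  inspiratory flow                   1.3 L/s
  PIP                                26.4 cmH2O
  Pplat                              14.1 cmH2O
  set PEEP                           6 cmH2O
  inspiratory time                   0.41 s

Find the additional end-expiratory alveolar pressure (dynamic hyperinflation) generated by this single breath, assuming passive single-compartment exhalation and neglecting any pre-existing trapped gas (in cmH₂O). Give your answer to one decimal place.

3.0

Vt = flow × Ti = 1.3 L/s × 0.41 s × 1000 mL/L = 533.0 mL.
R = (PIP − Pplat)/V̇ = (26.4 − 14.1) / 1.3 = 12.3/1.3 = 9.462 cmH2O·s/L.
C = Vt/(Pplat − PEEP) = 533.0 / (14.1 − 6) = 533.0/8.1 = 65.802 mL/cmH2O.
τ = R × C = 9.462 × 0.0658 L/cmH2O = 0.6226 s.
Fraction remaining = e^(−Te/τ) = e^(−0.62/0.6226) = 0.3694; trapped volume = 533.0 × 0.3694 = 196.89 mL.
Additional alveolar pressure from trapping ≈ V_trapped / C = 196.89 / 65.802 = 2.992 cmH2O.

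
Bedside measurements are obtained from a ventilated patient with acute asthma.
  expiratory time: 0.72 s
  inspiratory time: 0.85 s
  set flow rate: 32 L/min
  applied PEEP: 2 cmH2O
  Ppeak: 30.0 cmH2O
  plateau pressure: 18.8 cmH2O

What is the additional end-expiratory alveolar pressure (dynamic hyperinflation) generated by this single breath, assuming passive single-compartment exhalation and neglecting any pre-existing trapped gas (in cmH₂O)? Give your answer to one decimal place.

4.7

Flow: 32 L/min ÷ 60 = 0.5333 L/s.
Vt = flow × Ti = 0.5333 L/s × 0.85 s × 1000 mL/L = 453.31 mL.
R = (PIP − Pplat)/V̇ = (30.0 − 18.8) / 0.5333 = 11.2/0.5333 = 21.001 cmH2O·s/L.
C = Vt/(Pplat − PEEP) = 453.31 / (18.8 − 2) = 453.31/16.8 = 26.983 mL/cmH2O.
τ = R × C = 21.001 × 0.02698 L/cmH2O = 0.5666 s.
Fraction remaining = e^(−Te/τ) = e^(−0.72/0.5666) = 0.2806; trapped volume = 453.31 × 0.2806 = 127.2 mL.
Additional alveolar pressure from trapping ≈ V_trapped / C = 127.2 / 26.983 = 4.714 cmH2O.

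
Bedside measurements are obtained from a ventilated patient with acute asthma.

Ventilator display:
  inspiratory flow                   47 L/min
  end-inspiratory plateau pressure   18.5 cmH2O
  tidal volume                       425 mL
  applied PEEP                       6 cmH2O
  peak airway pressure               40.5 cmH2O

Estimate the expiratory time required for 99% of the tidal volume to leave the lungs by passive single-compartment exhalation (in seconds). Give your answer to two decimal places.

Flow: 47 L/min ÷ 60 = 0.7833 L/s.
R = (PIP − Pplat)/V̇ = (40.5 − 18.5) / 0.7833 = 22.0/0.7833 = 28.086 cmH2O·s/L.
C = Vt/(Pplat − PEEP) = 425.0 / (18.5 − 6) = 425.0/12.5 = 34.0 mL/cmH2O.
τ = R × C = 28.086 × 0.034 L/cmH2O = 0.9549 s.
t = −τ·ln(1 − 0.99) = −0.9549·ln(0.01) = 4.397 s.

4.40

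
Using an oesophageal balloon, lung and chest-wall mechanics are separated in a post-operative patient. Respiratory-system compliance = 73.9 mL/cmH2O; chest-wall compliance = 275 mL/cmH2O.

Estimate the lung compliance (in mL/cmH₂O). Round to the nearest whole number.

101

1/CL = 1/Crs − 1/Ccw.
1/CL = 1/73.9 − 1/275 = 0.009895.
CL = 101.06 mL/cmH2O.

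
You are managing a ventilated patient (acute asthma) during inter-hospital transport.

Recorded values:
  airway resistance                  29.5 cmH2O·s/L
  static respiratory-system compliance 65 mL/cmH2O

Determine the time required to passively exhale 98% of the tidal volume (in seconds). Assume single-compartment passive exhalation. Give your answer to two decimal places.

τ = R × C = 29.5 × 65 mL/cmH2O = 29.5 × 0.065 L/cmH2O = 1.918 s.
Exhaled fraction f = 1 − e^(−t/τ) → t = −τ·ln(1 − f) = −1.918·ln(0.02) = 7.503 s.

7.50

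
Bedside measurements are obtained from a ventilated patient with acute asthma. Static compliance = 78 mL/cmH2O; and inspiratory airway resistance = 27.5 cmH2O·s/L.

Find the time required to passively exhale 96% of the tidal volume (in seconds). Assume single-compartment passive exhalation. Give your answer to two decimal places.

τ = R × C = 27.5 × 78 mL/cmH2O = 27.5 × 0.078 L/cmH2O = 2.145 s.
Exhaled fraction f = 1 − e^(−t/τ) → t = −τ·ln(1 − f) = −2.145·ln(0.04) = 6.904 s.

6.90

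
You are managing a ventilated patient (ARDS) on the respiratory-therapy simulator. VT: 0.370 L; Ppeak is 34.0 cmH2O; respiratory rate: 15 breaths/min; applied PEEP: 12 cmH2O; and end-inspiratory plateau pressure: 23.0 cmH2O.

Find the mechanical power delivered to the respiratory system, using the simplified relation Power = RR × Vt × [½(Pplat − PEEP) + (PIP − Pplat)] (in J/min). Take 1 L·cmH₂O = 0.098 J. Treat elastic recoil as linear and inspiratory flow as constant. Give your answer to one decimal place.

9.0

Per-breath work = Vt × [½(Pplat−PEEP) + (PIP−Pplat)] = 0.370 × [0.5×11.0 + 11.0] = 0.370 × 16.5 = 6.105 L·cmH2O.
Power = 15 × 6.105 = 91.575 L·cmH2O/min.
× 0.098 J/(L·cmH2O) → 8.974 J/min.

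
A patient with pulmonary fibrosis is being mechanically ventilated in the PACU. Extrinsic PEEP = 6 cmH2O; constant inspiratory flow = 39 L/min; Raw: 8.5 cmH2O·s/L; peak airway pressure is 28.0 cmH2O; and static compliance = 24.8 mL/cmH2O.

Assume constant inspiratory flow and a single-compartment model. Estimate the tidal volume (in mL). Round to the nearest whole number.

Flow: 39 L/min ÷ 60 = 0.65 L/s.
Equation of motion (constant flow): PIP = Vt/C + R·V̇ + PEEP.
Vt/C = PIP − R·V̇ − PEEP = 28.0 − 5.525 − 6 = 16.475 cmH2O.
Vt = C × 16.475 = 24.8 × 16.475 = 408.58 mL.

409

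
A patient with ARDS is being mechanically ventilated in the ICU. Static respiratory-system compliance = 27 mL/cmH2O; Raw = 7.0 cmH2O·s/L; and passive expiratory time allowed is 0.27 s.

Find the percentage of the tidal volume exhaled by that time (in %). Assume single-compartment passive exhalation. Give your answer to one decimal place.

τ = R × C = 7.0 × 27 mL/cmH2O = 7.0 × 0.027 L/cmH2O = 0.189 s.
Passive exhalation: V(t)/V₀ = e^(−t/τ) = e^(−0.27/0.189) = 0.2397.
Fraction exhaled = 1 − 0.2397 = 0.7603 → 76.03%.

76.0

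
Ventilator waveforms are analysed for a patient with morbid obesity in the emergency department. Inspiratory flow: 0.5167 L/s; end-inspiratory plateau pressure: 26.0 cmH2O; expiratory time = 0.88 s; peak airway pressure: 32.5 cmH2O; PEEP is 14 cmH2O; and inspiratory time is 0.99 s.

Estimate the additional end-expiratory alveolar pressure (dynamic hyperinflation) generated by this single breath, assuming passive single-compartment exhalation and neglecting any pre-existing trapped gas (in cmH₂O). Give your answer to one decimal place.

Vt = flow × Ti = 0.5167 L/s × 0.99 s × 1000 mL/L = 511.53 mL.
R = (PIP − Pplat)/V̇ = (32.5 − 26.0) / 0.5167 = 6.5/0.5167 = 12.58 cmH2O·s/L.
C = Vt/(Pplat − PEEP) = 511.53 / (26.0 − 14) = 511.53/12.0 = 42.628 mL/cmH2O.
τ = R × C = 12.58 × 0.04263 L/cmH2O = 0.5363 s.
Fraction remaining = e^(−Te/τ) = e^(−0.88/0.5363) = 0.1938; trapped volume = 511.53 × 0.1938 = 99.135 mL.
Additional alveolar pressure from trapping ≈ V_trapped / C = 99.135 / 42.628 = 2.326 cmH2O.

2.3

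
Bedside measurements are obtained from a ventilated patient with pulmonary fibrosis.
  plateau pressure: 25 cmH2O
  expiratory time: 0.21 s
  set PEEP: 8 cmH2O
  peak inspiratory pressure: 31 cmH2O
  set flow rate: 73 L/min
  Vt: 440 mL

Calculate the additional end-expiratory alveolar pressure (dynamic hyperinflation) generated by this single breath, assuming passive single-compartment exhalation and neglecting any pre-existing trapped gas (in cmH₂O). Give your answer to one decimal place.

3.3

Flow: 73 L/min ÷ 60 = 1.2167 L/s.
R = (PIP − Pplat)/V̇ = (31 − 25) / 1.2167 = 6.0/1.2167 = 4.931 cmH2O·s/L.
C = Vt/(Pplat − PEEP) = 440.0 / (25 − 8) = 440.0/17.0 = 25.882 mL/cmH2O.
τ = R × C = 4.931 × 0.02588 L/cmH2O = 0.1276 s.
Fraction remaining = e^(−Te/τ) = e^(−0.21/0.1276) = 0.1929; trapped volume = 440.0 × 0.1929 = 84.876 mL.
Additional alveolar pressure from trapping ≈ V_trapped / C = 84.876 / 25.882 = 3.279 cmH2O.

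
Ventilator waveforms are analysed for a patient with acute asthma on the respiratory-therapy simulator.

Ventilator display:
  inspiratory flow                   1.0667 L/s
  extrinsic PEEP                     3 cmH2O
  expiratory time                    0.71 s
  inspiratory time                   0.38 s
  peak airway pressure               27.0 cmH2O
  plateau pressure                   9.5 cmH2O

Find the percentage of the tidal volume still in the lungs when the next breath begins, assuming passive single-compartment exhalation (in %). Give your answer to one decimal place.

Vt = flow × Ti = 1.0667 L/s × 0.38 s × 1000 mL/L = 405.35 mL.
R = (PIP − Pplat)/V̇ = (27.0 − 9.5) / 1.0667 = 17.5/1.0667 = 16.406 cmH2O·s/L.
C = Vt/(Pplat − PEEP) = 405.35 / (9.5 − 3) = 405.35/6.5 = 62.362 mL/cmH2O.
τ = R × C = 16.406 × 0.06236 L/cmH2O = 1.023 s.
Fraction remaining at end-expiration = e^(−Te/τ) = e^(−0.71/1.023) = 0.4996 → 49.96%.

50.0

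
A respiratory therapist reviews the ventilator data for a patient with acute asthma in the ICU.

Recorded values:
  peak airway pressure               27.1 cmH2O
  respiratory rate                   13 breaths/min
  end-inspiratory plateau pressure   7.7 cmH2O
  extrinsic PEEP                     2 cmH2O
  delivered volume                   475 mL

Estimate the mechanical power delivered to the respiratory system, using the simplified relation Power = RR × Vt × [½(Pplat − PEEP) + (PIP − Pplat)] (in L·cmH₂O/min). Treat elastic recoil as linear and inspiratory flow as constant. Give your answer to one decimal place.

137.4

Per-breath work = Vt × [½(Pplat−PEEP) + (PIP−Pplat)] = 0.475 × [0.5×5.7 + 19.4] = 0.475 × 22.25 = 10.569 L·cmH2O.
Power = 13 × 10.569 = 137.4 L·cmH2O/min.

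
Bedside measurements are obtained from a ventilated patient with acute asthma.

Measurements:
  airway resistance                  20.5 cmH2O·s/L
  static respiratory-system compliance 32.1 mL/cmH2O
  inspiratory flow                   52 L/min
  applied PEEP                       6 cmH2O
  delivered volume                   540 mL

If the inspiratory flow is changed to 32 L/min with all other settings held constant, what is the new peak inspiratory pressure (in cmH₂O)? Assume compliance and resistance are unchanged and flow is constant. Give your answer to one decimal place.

33.8

Flow: 52 L/min ÷ 60 = 0.8667 L/s.
New flow: 32 L/min ÷ 60 = 0.5333 L/s.
PIP = Vt/C + R·V̇ + PEEP (constant-flow equation of motion).
Only the resistive term changes: ΔPIP = R × ΔV̇ = 20.5 × (0.5333 − 0.8667) = 20.5 × -0.3334 = -6.835 cmH2O.
Original PIP = 540/32.1 + 20.5×0.8667 + 6 = 40.59 cmH2O; new PIP = 40.59 + (-6.835) = 33.755 cmH2O.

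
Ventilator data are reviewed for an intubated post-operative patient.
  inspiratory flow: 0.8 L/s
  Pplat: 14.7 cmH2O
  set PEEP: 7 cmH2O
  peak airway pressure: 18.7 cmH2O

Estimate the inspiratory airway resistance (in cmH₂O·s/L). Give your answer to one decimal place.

5.0

Raw = (PIP − Pplat) / flow = (18.7 − 14.7) / 0.8 = 4.0 / 0.8 = 5.0 cmH2O·s/L.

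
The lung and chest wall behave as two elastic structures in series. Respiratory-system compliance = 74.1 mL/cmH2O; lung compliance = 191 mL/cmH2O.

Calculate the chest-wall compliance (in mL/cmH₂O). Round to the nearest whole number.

121

1/Ccw = 1/Crs − 1/CL.
1/Ccw = 1/74.1 − 1/191 = 0.00826.
Ccw = 121.07 mL/cmH2O.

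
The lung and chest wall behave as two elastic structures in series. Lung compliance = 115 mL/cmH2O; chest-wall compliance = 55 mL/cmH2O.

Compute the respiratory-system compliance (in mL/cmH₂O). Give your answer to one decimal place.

37.2

Lung and chest wall are elastances in series: 1/Crs = 1/CL + 1/Ccw.
1/Crs = 1/115 + 1/55 = 0.02688.
Crs = 37.202 mL/cmH2O.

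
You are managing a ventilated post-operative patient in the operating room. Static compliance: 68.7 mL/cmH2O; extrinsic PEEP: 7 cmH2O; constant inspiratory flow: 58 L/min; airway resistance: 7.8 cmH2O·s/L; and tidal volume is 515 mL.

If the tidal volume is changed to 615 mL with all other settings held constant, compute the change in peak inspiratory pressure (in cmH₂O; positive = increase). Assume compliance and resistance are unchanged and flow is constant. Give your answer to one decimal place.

PIP = Vt/C + R·V̇ + PEEP (constant-flow equation of motion).
Only the elastic term changes: ΔPIP = ΔVt / C = (615 − 515) / 68.7 = 1.456 cmH2O.

1.5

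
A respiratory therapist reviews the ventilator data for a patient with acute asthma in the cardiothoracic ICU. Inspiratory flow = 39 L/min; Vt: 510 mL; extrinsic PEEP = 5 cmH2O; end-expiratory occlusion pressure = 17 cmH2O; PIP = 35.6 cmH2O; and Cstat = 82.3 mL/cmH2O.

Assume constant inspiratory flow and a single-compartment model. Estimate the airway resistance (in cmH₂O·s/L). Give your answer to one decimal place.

Flow: 39 L/min ÷ 60 = 0.65 L/s.
Total PEEP = 17 cmH2O (set 5 + intrinsic 12); this is the baseline alveolar pressure.
Equation of motion (constant flow): PIP = Vt/C + R·V̇ + PEEP.
R·V̇ = PIP − Vt/C − PEEP = 35.6 − 510/82.3 − 17 = 35.6 − 6.197 − 17 = 12.403 cmH2O.
R = 12.403 / 0.65 = 19.082 cmH2O·s/L.

19.1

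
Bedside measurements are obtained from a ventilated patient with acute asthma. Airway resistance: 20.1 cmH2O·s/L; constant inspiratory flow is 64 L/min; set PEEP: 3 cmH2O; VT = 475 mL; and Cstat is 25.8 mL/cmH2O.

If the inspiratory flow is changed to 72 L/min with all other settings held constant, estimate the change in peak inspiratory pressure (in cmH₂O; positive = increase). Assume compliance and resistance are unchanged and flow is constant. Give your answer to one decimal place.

Flow: 64 L/min ÷ 60 = 1.0667 L/s.
New flow: 72 L/min ÷ 60 = 1.2 L/s.
PIP = Vt/C + R·V̇ + PEEP (constant-flow equation of motion).
Only the resistive term changes: ΔPIP = R × ΔV̇ = 20.1 × (1.2 − 1.0667) = 20.1 × 0.1333 = 2.679 cmH2O.

2.7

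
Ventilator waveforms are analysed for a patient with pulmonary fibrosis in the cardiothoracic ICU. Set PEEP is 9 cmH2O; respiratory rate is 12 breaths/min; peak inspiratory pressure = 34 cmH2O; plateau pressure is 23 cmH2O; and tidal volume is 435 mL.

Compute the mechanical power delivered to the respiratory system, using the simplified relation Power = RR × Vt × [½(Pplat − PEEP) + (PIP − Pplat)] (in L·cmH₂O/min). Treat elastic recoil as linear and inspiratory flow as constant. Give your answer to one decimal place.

Per-breath work = Vt × [½(Pplat−PEEP) + (PIP−Pplat)] = 0.435 × [0.5×14.0 + 11.0] = 0.435 × 18.0 = 7.83 L·cmH2O.
Power = 12 × 7.83 = 93.96 L·cmH2O/min.

94.0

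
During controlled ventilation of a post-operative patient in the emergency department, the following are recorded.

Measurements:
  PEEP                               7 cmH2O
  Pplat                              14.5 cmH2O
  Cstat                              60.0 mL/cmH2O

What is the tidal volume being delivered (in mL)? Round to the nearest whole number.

450

Vt = Cstat × (Pplat − PEEP) = 60.0 × (14.5 − 7) = 60.0 × 7.5 = 450.0 mL.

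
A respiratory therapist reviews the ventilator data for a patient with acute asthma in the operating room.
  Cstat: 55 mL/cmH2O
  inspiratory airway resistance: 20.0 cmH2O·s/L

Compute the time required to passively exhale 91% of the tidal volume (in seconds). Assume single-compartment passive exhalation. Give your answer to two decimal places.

2.65

τ = R × C = 20.0 × 55 mL/cmH2O = 20.0 × 0.055 L/cmH2O = 1.1 s.
Exhaled fraction f = 1 − e^(−t/τ) → t = −τ·ln(1 − f) = −1.1·ln(0.09) = 2.649 s.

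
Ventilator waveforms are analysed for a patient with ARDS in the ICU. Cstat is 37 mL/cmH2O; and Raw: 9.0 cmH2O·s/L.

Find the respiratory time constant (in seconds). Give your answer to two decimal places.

0.33

τ = R × C = 9.0 × 37 mL/cmH2O = 9.0 × 0.037 L/cmH2O = 0.333 s.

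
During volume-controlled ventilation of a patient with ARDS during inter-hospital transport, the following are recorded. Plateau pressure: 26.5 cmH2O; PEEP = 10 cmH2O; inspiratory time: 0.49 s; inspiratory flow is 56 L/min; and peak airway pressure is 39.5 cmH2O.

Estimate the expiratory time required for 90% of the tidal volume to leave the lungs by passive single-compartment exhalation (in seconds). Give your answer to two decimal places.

0.89

Flow: 56 L/min ÷ 60 = 0.9333 L/s.
Vt = flow × Ti = 0.9333 L/s × 0.49 s × 1000 mL/L = 457.32 mL.
R = (PIP − Pplat)/V̇ = (39.5 − 26.5) / 0.9333 = 13.0/0.9333 = 13.929 cmH2O·s/L.
C = Vt/(Pplat − PEEP) = 457.32 / (26.5 − 10) = 457.32/16.5 = 27.716 mL/cmH2O.
τ = R × C = 13.929 × 0.02772 L/cmH2O = 0.3861 s.
t = −τ·ln(1 − 0.90) = −0.3861·ln(0.1) = 0.889 s.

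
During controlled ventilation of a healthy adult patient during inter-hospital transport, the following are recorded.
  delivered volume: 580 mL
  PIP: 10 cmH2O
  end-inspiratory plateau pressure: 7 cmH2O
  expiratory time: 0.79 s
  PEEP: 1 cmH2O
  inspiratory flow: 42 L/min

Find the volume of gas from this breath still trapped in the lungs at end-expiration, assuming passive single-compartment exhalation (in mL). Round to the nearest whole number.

86

Flow: 42 L/min ÷ 60 = 0.7 L/s.
R = (PIP − Pplat)/V̇ = (10 − 7) / 0.7 = 3.0/0.7 = 4.286 cmH2O·s/L.
C = Vt/(Pplat − PEEP) = 580.0 / (7 − 1) = 580.0/6.0 = 96.667 mL/cmH2O.
τ = R × C = 4.286 × 0.09667 L/cmH2O = 0.4143 s.
Fraction remaining = e^(−Te/τ) = e^(−0.79/0.4143) = 0.1486.
Trapped volume = 580.0 × 0.1486 = 86.188 mL.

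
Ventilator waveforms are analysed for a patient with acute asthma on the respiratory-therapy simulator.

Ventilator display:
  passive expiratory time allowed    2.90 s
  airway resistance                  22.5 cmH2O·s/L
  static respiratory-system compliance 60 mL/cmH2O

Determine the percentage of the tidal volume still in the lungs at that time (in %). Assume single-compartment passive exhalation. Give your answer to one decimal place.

τ = R × C = 22.5 × 60 mL/cmH2O = 22.5 × 0.060 L/cmH2O = 1.35 s.
Passive exhalation: V(t)/V₀ = e^(−t/τ) = e^(−2.90/1.35) = 0.1167.
Fraction remaining = 0.1167 → 11.67%.

11.7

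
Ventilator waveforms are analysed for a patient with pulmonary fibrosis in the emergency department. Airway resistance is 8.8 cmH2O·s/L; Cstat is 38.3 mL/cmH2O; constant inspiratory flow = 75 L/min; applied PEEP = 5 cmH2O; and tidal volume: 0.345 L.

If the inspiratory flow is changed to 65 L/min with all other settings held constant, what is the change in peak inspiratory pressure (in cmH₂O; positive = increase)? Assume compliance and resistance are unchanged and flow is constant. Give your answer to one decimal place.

Flow: 75 L/min ÷ 60 = 1.25 L/s.
New flow: 65 L/min ÷ 60 = 1.0833 L/s.
PIP = Vt/C + R·V̇ + PEEP (constant-flow equation of motion).
Only the resistive term changes: ΔPIP = R × ΔV̇ = 8.8 × (1.0833 − 1.25) = 8.8 × -0.1667 = -1.467 cmH2O.

-1.5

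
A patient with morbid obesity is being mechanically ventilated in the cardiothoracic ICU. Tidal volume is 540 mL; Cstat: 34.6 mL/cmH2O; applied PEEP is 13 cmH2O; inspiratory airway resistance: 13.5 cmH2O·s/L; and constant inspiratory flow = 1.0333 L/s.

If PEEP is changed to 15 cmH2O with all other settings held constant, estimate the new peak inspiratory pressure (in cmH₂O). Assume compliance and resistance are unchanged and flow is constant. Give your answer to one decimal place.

PIP = Vt/C + R·V̇ + PEEP (constant-flow equation of motion).
Only the baseline term changes: ΔPIP = ΔPEEP = 15 − 13 = 2.0 cmH2O.
Original PIP = 540/34.6 + 13.5×1.0333 + 13 = 42.556 cmH2O; new PIP = 42.556 + (2.0) = 44.556 cmH2O.

44.6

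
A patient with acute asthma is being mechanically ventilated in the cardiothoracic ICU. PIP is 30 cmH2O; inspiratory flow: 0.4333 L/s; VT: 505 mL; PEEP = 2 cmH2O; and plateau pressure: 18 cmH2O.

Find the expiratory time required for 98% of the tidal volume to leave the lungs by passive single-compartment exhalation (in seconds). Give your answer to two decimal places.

3.42

R = (PIP − Pplat)/V̇ = (30 − 18) / 0.4333 = 12.0/0.4333 = 27.694 cmH2O·s/L.
C = Vt/(Pplat − PEEP) = 505.0 / (18 − 2) = 505.0/16.0 = 31.563 mL/cmH2O.
τ = R × C = 27.694 × 0.03156 L/cmH2O = 0.874 s.
t = −τ·ln(1 − 0.98) = −0.874·ln(0.02) = 3.419 s.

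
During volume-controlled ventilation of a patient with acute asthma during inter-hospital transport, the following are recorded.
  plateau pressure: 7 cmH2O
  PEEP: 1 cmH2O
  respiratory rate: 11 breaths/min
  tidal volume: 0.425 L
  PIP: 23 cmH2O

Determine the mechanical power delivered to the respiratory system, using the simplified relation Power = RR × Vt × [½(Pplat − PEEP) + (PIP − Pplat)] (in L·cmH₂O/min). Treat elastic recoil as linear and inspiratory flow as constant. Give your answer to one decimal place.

Per-breath work = Vt × [½(Pplat−PEEP) + (PIP−Pplat)] = 0.425 × [0.5×6.0 + 16.0] = 0.425 × 19.0 = 8.075 L·cmH2O.
Power = 11 × 8.075 = 88.825 L·cmH2O/min.

88.8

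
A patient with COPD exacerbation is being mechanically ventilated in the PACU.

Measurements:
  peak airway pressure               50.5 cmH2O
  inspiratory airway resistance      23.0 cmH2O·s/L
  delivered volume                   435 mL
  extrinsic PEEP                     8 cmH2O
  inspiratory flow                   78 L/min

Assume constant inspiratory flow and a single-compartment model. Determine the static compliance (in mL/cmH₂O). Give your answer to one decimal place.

34.5

Flow: 78 L/min ÷ 60 = 1.3 L/s.
Equation of motion (constant flow): PIP = Vt/C + R·V̇ + PEEP.
Vt/C = PIP − R·V̇ − PEEP = 50.5 − 23.0×1.3 − 8 = 50.5 − 29.9 − 8 = 12.6 cmH2O.
C = Vt / 12.6 = 435 / 12.6 = 34.524 mL/cmH2O.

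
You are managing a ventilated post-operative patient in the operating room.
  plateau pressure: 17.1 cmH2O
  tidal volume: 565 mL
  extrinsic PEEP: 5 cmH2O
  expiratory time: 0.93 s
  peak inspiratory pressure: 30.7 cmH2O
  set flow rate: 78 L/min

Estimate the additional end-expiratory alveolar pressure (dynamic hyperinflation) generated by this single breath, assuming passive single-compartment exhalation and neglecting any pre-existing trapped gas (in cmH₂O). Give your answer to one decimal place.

Flow: 78 L/min ÷ 60 = 1.3 L/s.
R = (PIP − Pplat)/V̇ = (30.7 − 17.1) / 1.3 = 13.6/1.3 = 10.462 cmH2O·s/L.
C = Vt/(Pplat − PEEP) = 565.0 / (17.1 − 5) = 565.0/12.1 = 46.694 mL/cmH2O.
τ = R × C = 10.462 × 0.04669 L/cmH2O = 0.4885 s.
Fraction remaining = e^(−Te/τ) = e^(−0.93/0.4885) = 0.149; trapped volume = 565.0 × 0.149 = 84.185 mL.
Additional alveolar pressure from trapping ≈ V_trapped / C = 84.185 / 46.694 = 1.803 cmH2O.

1.8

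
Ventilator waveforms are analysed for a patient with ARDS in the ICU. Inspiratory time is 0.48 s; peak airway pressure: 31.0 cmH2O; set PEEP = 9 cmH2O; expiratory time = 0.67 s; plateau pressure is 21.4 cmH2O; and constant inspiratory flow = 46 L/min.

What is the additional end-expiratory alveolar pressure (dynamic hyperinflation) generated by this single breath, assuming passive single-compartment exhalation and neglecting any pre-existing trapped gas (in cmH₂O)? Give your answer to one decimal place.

2.0

Flow: 46 L/min ÷ 60 = 0.7667 L/s.
Vt = flow × Ti = 0.7667 L/s × 0.48 s × 1000 mL/L = 368.02 mL.
R = (PIP − Pplat)/V̇ = (31.0 − 21.4) / 0.7667 = 9.6/0.7667 = 12.521 cmH2O·s/L.
C = Vt/(Pplat − PEEP) = 368.02 / (21.4 − 9) = 368.02/12.4 = 29.679 mL/cmH2O.
τ = R × C = 12.521 × 0.02968 L/cmH2O = 0.3716 s.
Fraction remaining = e^(−Te/τ) = e^(−0.67/0.3716) = 0.1648; trapped volume = 368.02 × 0.1648 = 60.65 mL.
Additional alveolar pressure from trapping ≈ V_trapped / C = 60.65 / 29.679 = 2.044 cmH2O.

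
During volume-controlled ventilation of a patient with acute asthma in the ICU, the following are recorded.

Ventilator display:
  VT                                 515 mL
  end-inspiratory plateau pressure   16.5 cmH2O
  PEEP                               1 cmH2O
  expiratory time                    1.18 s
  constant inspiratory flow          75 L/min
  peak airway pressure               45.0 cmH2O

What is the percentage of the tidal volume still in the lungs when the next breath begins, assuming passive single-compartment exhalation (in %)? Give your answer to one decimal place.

Flow: 75 L/min ÷ 60 = 1.25 L/s.
R = (PIP − Pplat)/V̇ = (45.0 − 16.5) / 1.25 = 28.5/1.25 = 22.8 cmH2O·s/L.
C = Vt/(Pplat − PEEP) = 515.0 / (16.5 − 1) = 515.0/15.5 = 33.226 mL/cmH2O.
τ = R × C = 22.8 × 0.03323 L/cmH2O = 0.7576 s.
Fraction remaining at end-expiration = e^(−Te/τ) = e^(−1.18/0.7576) = 0.2107 → 21.07%.

21.1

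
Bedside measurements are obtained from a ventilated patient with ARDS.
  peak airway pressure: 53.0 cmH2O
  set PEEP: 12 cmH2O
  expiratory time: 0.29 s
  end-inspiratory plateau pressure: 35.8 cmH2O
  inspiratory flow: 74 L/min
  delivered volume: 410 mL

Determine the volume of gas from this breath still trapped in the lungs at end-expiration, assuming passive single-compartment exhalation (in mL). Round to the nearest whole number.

Flow: 74 L/min ÷ 60 = 1.2333 L/s.
R = (PIP − Pplat)/V̇ = (53.0 − 35.8) / 1.2333 = 17.2/1.2333 = 13.946 cmH2O·s/L.
C = Vt/(Pplat − PEEP) = 410.0 / (35.8 − 12) = 410.0/23.8 = 17.227 mL/cmH2O.
τ = R × C = 13.946 × 0.01723 L/cmH2O = 0.2403 s.
Fraction remaining = e^(−Te/τ) = e^(−0.29/0.2403) = 0.2991.
Trapped volume = 410.0 × 0.2991 = 122.63 mL.

123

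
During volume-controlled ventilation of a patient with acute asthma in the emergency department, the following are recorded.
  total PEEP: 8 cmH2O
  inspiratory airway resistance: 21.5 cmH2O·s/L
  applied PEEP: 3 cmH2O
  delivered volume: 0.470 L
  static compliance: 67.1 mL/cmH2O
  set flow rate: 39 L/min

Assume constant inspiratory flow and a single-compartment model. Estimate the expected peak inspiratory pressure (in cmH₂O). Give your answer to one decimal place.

Flow: 39 L/min ÷ 60 = 0.65 L/s.
Total PEEP = 8 cmH2O (set 3 + intrinsic 5); this is the baseline alveolar pressure.
Equation of motion (constant flow): PIP = Vt/C + R·V̇ + PEEP.
PIP = 470/67.1 + 21.5×0.65 + 8 = 7.004 + 13.975 + 8 = 28.979 cmH2O.

29.0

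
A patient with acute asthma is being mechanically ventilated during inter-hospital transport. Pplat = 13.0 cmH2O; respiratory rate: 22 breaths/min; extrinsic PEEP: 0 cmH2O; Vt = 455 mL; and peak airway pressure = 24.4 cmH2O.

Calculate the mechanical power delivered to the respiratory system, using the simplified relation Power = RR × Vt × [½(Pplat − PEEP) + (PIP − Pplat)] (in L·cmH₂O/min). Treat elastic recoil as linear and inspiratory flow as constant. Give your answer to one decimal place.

179.2

Per-breath work = Vt × [½(Pplat−PEEP) + (PIP−Pplat)] = 0.455 × [0.5×13.0 + 11.4] = 0.455 × 17.9 = 8.145 L·cmH2O.
Power = 22 × 8.145 = 179.19 L·cmH2O/min.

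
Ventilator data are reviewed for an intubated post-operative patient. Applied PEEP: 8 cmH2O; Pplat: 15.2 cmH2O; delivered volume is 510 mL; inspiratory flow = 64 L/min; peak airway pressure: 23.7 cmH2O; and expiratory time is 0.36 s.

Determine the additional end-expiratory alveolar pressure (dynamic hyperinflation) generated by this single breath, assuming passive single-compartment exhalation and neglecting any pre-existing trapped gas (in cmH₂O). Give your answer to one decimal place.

3.8

Flow: 64 L/min ÷ 60 = 1.0667 L/s.
R = (PIP − Pplat)/V̇ = (23.7 − 15.2) / 1.0667 = 8.5/1.0667 = 7.969 cmH2O·s/L.
C = Vt/(Pplat − PEEP) = 510.0 / (15.2 − 8) = 510.0/7.2 = 70.833 mL/cmH2O.
τ = R × C = 7.969 × 0.07083 L/cmH2O = 0.5644 s.
Fraction remaining = e^(−Te/τ) = e^(−0.36/0.5644) = 0.5284; trapped volume = 510.0 × 0.5284 = 269.48 mL.
Additional alveolar pressure from trapping ≈ V_trapped / C = 269.48 / 70.833 = 3.804 cmH2O.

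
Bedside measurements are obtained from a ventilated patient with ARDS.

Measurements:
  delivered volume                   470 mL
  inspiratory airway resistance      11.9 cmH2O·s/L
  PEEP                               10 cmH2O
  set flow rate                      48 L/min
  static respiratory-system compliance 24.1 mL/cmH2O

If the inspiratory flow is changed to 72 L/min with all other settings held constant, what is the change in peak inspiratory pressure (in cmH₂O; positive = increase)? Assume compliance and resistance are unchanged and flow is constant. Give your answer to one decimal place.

4.8

Flow: 48 L/min ÷ 60 = 0.8 L/s.
New flow: 72 L/min ÷ 60 = 1.2 L/s.
PIP = Vt/C + R·V̇ + PEEP (constant-flow equation of motion).
Only the resistive term changes: ΔPIP = R × ΔV̇ = 11.9 × (1.2 − 0.8) = 11.9 × 0.4 = 4.76 cmH2O.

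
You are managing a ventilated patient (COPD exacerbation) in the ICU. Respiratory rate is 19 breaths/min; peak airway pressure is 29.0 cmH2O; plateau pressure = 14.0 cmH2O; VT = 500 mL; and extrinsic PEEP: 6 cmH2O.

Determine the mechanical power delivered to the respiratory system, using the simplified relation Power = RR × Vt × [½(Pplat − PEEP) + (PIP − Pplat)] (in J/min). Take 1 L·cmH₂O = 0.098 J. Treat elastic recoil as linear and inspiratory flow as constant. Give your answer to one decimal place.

Per-breath work = Vt × [½(Pplat−PEEP) + (PIP−Pplat)] = 0.500 × [0.5×8.0 + 15.0] = 0.500 × 19.0 = 9.5 L·cmH2O.
Power = 19 × 9.5 = 180.5 L·cmH2O/min.
× 0.098 J/(L·cmH2O) → 17.689 J/min.

17.7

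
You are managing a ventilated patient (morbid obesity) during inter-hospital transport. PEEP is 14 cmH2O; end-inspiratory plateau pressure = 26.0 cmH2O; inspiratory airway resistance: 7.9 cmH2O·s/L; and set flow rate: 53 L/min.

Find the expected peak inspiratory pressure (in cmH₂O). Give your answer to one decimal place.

33.0

Flow: 53 L/min ÷ 60 = 0.8833 L/s.
PIP = Pplat + Raw × flow = 26.0 + 7.9 × 0.8833 = 26.0 + 6.978 = 32.978 cmH2O.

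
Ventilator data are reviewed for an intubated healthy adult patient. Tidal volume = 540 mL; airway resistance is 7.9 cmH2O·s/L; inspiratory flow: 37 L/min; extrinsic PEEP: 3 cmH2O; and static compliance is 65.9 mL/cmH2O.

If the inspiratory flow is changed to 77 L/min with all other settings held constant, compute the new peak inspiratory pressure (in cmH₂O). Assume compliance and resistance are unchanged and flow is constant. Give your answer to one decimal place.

21.3

Flow: 37 L/min ÷ 60 = 0.6167 L/s.
New flow: 77 L/min ÷ 60 = 1.2833 L/s.
PIP = Vt/C + R·V̇ + PEEP (constant-flow equation of motion).
Only the resistive term changes: ΔPIP = R × ΔV̇ = 7.9 × (1.2833 − 0.6167) = 7.9 × 0.6666 = 5.266 cmH2O.
Original PIP = 540/65.9 + 7.9×0.6167 + 3 = 16.066 cmH2O; new PIP = 16.066 + (5.266) = 21.332 cmH2O.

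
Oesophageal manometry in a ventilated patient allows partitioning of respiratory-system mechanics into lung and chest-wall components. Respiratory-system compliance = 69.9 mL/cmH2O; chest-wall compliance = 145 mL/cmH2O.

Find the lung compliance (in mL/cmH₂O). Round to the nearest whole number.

135

1/CL = 1/Crs − 1/Ccw.
1/CL = 1/69.9 − 1/145 = 0.00741.
CL = 134.95 mL/cmH2O.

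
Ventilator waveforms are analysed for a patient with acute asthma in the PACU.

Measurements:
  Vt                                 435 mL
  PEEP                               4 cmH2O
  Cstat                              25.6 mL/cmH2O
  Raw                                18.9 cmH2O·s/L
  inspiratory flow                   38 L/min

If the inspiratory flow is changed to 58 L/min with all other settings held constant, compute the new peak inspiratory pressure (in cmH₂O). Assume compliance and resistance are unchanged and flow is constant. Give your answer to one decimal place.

39.3

Flow: 38 L/min ÷ 60 = 0.6333 L/s.
New flow: 58 L/min ÷ 60 = 0.9667 L/s.
PIP = Vt/C + R·V̇ + PEEP (constant-flow equation of motion).
Only the resistive term changes: ΔPIP = R × ΔV̇ = 18.9 × (0.9667 − 0.6333) = 18.9 × 0.3334 = 6.301 cmH2O.
Original PIP = 435/25.6 + 18.9×0.6333 + 4 = 32.962 cmH2O; new PIP = 32.962 + (6.301) = 39.263 cmH2O.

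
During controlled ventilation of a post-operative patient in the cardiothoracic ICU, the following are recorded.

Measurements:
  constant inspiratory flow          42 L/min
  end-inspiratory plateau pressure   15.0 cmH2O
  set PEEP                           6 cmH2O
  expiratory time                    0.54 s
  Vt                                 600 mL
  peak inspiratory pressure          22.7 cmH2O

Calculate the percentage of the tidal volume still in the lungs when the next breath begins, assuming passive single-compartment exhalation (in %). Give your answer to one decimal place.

Flow: 42 L/min ÷ 60 = 0.7 L/s.
R = (PIP − Pplat)/V̇ = (22.7 − 15.0) / 0.7 = 7.7/0.7 = 11.0 cmH2O·s/L.
C = Vt/(Pplat − PEEP) = 600.0 / (15.0 − 6) = 600.0/9.0 = 66.667 mL/cmH2O.
τ = R × C = 11.0 × 0.06667 L/cmH2O = 0.7334 s.
Fraction remaining at end-expiration = e^(−Te/τ) = e^(−0.54/0.7334) = 0.4789 → 47.89%.

47.9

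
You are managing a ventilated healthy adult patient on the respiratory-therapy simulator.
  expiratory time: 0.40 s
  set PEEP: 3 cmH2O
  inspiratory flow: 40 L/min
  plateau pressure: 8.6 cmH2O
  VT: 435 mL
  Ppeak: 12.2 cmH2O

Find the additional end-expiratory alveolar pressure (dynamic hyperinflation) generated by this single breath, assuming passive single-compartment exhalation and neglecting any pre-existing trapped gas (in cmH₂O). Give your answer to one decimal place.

2.2

Flow: 40 L/min ÷ 60 = 0.6667 L/s.
R = (PIP − Pplat)/V̇ = (12.2 − 8.6) / 0.6667 = 3.6/0.6667 = 5.4 cmH2O·s/L.
C = Vt/(Pplat − PEEP) = 435.0 / (8.6 − 3) = 435.0/5.6 = 77.679 mL/cmH2O.
τ = R × C = 5.4 × 0.07768 L/cmH2O = 0.4195 s.
Fraction remaining = e^(−Te/τ) = e^(−0.40/0.4195) = 0.3854; trapped volume = 435.0 × 0.3854 = 167.65 mL.
Additional alveolar pressure from trapping ≈ V_trapped / C = 167.65 / 77.679 = 2.158 cmH2O.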